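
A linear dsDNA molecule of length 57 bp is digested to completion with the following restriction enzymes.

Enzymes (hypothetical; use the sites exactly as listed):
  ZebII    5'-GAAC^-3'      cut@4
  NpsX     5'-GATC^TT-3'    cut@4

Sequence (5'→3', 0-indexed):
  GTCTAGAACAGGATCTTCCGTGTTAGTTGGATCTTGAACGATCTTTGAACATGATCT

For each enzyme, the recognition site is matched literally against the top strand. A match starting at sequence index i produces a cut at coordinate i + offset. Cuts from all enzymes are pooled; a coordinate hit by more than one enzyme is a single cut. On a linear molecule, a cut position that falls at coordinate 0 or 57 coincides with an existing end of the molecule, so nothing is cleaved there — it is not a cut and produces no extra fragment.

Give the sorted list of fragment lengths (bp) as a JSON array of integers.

[4,6,6,7,7,9,18]

Per-enzyme occurrences:
  ZebII GAAC/4: at [5, 35, 46] ⇒ [9, 39, 50]
  NpsX GATCTT/4: at [11, 29, 39] ⇒ [15, 33, 43]

Pooled cuts: [9, 15, 33, 39, 43, 50]

Fragments:
  [0,9): 9 bp
  [9,15): 6 bp
  [15,33): 18 bp
  [33,39): 6 bp
  [39,43): 4 bp
  [43,50): 7 bp
  [50,57): 7 bp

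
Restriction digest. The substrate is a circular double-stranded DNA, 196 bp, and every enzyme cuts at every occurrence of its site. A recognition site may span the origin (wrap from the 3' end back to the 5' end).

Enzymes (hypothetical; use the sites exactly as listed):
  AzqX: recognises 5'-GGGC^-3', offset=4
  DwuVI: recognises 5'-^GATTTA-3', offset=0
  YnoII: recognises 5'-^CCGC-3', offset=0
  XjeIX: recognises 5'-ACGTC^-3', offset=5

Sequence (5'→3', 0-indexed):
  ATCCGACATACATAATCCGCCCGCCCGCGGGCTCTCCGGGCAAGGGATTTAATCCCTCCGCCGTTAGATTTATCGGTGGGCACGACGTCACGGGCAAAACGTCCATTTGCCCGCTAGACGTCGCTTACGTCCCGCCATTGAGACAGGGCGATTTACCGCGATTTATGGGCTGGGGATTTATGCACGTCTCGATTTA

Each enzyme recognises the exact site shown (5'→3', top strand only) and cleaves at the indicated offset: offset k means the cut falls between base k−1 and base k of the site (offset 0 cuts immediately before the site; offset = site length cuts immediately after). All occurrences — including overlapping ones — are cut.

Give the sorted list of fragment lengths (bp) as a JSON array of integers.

Site scan:
  AzqX (GGGC, off=4): starts [28, 37, 77, 91, 145, 166] → cuts [32, 41, 81, 95, 149, 170]
  DwuVI (GATTTA, off=0): starts [45, 66, 149, 159, 174, 190] → cuts [45, 66, 149, 159, 174, 190]
  YnoII (CCGC, off=0): starts [16, 20, 24, 57, 110, 131, 155] → cuts [16, 20, 24, 57, 110, 131, 155]
  XjeIX (ACGTC, off=5): starts [84, 98, 117, 126, 183] → cuts [89, 103, 122, 131, 188]

Pooled cuts: [16, 20, 24, 32, 41, 45, 57, 66, 81, 89, 95, 103, 110, 122, 131, 149, 155, 159, 170, 174, 188, 190]

Fragment lengths:
  16→20: 4 bp
  20→24: 4 bp
  24→32: 8 bp
  32→41: 9 bp
  41→45: 4 bp
  45→57: 12 bp
  57→66: 9 bp
  66→81: 15 bp
  81→89: 8 bp
  89→95: 6 bp
  95→103: 8 bp
  103→110: 7 bp
  110→122: 12 bp
  122→131: 9 bp
  131→149: 18 bp
  149→155: 6 bp
  155→159: 4 bp
  159→170: 11 bp
  170→174: 4 bp
  174→188: 14 bp
  188→190: 2 bp
  190→16 (wrap): 196-190+16 = 22 bp

[2,4,4,4,4,4,6,6,7,8,8,8,9,9,9,11,12,12,14,15,18,22]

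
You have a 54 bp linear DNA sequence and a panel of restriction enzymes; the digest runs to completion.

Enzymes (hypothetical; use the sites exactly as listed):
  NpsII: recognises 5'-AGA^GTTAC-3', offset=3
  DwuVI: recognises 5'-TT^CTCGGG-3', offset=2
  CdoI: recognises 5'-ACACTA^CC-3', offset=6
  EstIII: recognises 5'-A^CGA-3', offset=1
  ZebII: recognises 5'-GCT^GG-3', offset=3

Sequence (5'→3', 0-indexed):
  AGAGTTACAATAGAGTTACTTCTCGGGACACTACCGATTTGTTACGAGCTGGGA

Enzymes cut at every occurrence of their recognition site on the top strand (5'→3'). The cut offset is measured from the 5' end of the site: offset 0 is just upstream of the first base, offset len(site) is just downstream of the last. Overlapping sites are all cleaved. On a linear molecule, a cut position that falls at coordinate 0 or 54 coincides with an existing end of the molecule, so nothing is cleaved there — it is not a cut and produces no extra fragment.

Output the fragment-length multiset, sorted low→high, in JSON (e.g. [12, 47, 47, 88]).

[3,4,6,7,11,11,12]

Per-enzyme occurrences:
  NpsII AGAGTTAC/3: at [0, 11] ⇒ [3, 14]
  DwuVI TTCTCGGG/2: at [19] ⇒ [21]
  CdoI ACACTACC/6: at [27] ⇒ [33]
  EstIII ACGA/1: at [43] ⇒ [44]
  ZebII GCTGG/3: at [47] ⇒ [50]

Pooled cuts: [3, 14, 21, 33, 44, 50]

Fragments:
  [0,3): 3 bp
  [3,14): 11 bp
  [14,21): 7 bp
  [21,33): 12 bp
  [33,44): 11 bp
  [44,50): 6 bp
  [50,54): 4 bp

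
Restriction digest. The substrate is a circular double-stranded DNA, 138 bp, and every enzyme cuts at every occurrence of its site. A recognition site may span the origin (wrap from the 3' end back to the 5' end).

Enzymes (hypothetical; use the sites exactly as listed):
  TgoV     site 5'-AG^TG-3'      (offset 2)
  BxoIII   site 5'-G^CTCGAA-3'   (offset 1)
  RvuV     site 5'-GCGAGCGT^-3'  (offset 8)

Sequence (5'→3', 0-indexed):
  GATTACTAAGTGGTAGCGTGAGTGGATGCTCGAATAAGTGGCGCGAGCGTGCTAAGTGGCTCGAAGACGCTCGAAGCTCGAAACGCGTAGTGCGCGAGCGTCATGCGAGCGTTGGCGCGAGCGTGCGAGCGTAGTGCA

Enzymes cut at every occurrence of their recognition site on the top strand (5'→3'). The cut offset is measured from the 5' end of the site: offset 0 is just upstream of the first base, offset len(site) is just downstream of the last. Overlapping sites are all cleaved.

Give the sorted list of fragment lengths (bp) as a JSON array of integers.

[2,3,6,6,7,8,10,10,11,11,12,12,12,14,14]

Scan for sites:
  TgoV AGTG/2: at [8, 20, 36, 54, 88, 132] ⇒ [10, 22, 38, 56, 90, 134]
  BxoIII GCTCGAA/1: at [27, 58, 68, 75] ⇒ [28, 59, 69, 76]
  RvuV GCGAGCGT/8: at [42, 93, 104, 116, 124] ⇒ [50, 101, 112, 124, 132]

All cut coordinates (distinct, sorted): [10, 22, 28, 38, 50, 56, 59, 69, 76, 90, 101, 112, 124, 132, 134]

Fragment lengths:
  10→22: 12 bp
  22→28: 6 bp
  28→38: 10 bp
  38→50: 12 bp
  50→56: 6 bp
  56→59: 3 bp
  59→69: 10 bp
  69→76: 7 bp
  76→90: 14 bp
  90→101: 11 bp
  101→112: 11 bp
  112→124: 12 bp
  124→132: 8 bp
  132→134: 2 bp
  134→10 (wrap): 138-134+10 = 14 bp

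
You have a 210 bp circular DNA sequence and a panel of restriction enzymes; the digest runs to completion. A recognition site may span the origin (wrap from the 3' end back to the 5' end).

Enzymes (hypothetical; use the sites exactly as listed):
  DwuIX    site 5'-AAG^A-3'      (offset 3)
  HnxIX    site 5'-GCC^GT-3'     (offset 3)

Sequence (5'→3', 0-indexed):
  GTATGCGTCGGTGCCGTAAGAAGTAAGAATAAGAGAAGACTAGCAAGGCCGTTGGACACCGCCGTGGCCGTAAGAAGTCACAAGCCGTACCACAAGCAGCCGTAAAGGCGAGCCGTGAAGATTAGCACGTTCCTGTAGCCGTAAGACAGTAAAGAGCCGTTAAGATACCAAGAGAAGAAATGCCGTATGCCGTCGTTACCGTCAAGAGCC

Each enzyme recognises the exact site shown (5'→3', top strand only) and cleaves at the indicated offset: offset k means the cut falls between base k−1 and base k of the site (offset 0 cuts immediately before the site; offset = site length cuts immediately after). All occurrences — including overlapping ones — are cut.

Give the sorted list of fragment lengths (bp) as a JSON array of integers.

Site scan:
  DwuIX (AAGA, off=3): starts [17, 24, 30, 35, 71, 117, 142, 151, 161, 169, 174, 203] → cuts [20, 27, 33, 38, 74, 120, 145, 154, 164, 172, 177, 206]
  HnxIX (GCCGT, off=3): starts [12, 47, 60, 66, 83, 98, 111, 137, 155, 181, 188, 207] → cuts [0, 15, 50, 63, 69, 86, 101, 114, 140, 158, 184, 191]

Pooled cuts: [0, 15, 20, 27, 33, 38, 50, 63, 69, 74, 86, 101, 114, 120, 140, 145, 154, 158, 164, 172, 177, 184, 191, 206]

Fragments:
  0→15: 15 bp
  15→20: 5 bp
  20→27: 7 bp
  27→33: 6 bp
  33→38: 5 bp
  38→50: 12 bp
  50→63: 13 bp
  63→69: 6 bp
  69→74: 5 bp
  74→86: 12 bp
  86→101: 15 bp
  101→114: 13 bp
  114→120: 6 bp
  120→140: 20 bp
  140→145: 5 bp
  145→154: 9 bp
  154→158: 4 bp
  158→164: 6 bp
  164→172: 8 bp
  172→177: 5 bp
  177→184: 7 bp
  184→191: 7 bp
  191→206: 15 bp
  206→0 (wrap): 210-206+0 = 4 bp

[4,4,5,5,5,5,5,6,6,6,6,7,7,7,8,9,12,12,13,13,15,15,15,20]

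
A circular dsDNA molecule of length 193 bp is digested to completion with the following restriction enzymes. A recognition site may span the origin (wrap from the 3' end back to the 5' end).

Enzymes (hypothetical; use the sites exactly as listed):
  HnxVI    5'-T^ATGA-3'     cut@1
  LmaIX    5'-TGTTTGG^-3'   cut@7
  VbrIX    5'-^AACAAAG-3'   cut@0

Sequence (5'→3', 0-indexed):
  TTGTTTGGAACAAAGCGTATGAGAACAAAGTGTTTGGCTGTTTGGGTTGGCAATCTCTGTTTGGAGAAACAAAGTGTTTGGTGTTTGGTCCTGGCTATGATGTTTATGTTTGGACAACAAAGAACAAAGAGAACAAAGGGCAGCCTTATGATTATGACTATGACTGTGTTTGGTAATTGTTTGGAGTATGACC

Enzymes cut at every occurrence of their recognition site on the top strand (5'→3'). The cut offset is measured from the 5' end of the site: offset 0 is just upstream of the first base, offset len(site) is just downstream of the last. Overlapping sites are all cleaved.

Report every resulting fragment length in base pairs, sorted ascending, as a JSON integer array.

[2,3,3,5,6,6,7,7,8,8,9,10,11,14,14,14,14,16,17,19]

Per-enzyme occurrences:
  HnxVI (TATGA, off=1): starts [17, 95, 146, 152, 158, 186] → cuts [18, 96, 147, 153, 159, 187]
  LmaIX (TGTTTGG, off=7): starts [1, 30, 38, 57, 74, 81, 106, 166, 177] → cuts [8, 37, 45, 64, 81, 88, 113, 173, 184]
  VbrIX (AACAAAG, off=0): starts [8, 23, 67, 115, 122, 131] → cuts [8, 23, 67, 115, 122, 131]

All cut coordinates (distinct, sorted): [8, 18, 23, 37, 45, 64, 67, 81, 88, 96, 113, 115, 122, 131, 147, 153, 159, 173, 184, 187]

Fragment lengths:
  8→18: 10 bp
  18→23: 5 bp
  23→37: 14 bp
  37→45: 8 bp
  45→64: 19 bp
  64→67: 3 bp
  67→81: 14 bp
  81→88: 7 bp
  88→96: 8 bp
  96→113: 17 bp
  113→115: 2 bp
  115→122: 7 bp
  122→131: 9 bp
  131→147: 16 bp
  147→153: 6 bp
  153→159: 6 bp
  159→173: 14 bp
  173→184: 11 bp
  184→187: 3 bp
  187→8 (wrap): 193-187+8 = 14 bp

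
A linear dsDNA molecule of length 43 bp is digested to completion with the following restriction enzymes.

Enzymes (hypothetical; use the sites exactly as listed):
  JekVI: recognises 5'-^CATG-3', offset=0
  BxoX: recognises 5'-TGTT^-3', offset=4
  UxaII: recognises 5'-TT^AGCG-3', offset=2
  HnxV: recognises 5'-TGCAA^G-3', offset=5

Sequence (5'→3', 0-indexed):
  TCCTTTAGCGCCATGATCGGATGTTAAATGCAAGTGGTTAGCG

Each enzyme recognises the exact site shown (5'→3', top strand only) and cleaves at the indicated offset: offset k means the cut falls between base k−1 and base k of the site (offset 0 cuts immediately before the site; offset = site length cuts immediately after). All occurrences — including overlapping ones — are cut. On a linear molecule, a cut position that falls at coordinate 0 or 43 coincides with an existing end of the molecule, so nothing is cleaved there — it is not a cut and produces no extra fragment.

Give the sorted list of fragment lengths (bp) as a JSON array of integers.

Site scan:
  JekVI CATG/0: at [11] ⇒ [11]
  BxoX TGTT/4: at [21] ⇒ [25]
  UxaII TTAGCG/2: at [4, 37] ⇒ [6, 39]
  HnxV TGCAAG/5: at [28] ⇒ [33]

Pooled cuts: [6, 11, 25, 33, 39]

Fragment lengths:
  [0,6): 6 bp
  [6,11): 5 bp
  [11,25): 14 bp
  [25,33): 8 bp
  [33,39): 6 bp
  [39,43): 4 bp

[4,5,6,6,8,14]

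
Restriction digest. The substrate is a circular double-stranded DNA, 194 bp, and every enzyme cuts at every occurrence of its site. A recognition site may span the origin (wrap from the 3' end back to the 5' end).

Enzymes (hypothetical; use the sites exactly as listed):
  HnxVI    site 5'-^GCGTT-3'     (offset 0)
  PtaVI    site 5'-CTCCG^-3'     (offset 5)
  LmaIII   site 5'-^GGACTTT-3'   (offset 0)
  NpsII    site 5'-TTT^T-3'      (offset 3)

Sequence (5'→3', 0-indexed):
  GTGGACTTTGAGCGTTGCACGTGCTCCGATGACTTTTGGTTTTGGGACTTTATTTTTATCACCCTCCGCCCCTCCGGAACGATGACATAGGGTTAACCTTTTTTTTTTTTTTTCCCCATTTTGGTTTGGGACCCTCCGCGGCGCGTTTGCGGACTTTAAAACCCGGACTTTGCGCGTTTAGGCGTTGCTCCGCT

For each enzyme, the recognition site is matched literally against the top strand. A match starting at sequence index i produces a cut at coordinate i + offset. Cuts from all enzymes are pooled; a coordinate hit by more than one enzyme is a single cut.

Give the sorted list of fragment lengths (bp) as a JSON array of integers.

[1,1,1,1,1,1,1,1,1,1,1,1,2,4,4,6,8,8,8,8,9,9,9,11,11,12,14,17,17,25]

Per-enzyme occurrences:
  HnxVI (GCGTT, off=0): starts [11, 142, 173, 181] → cuts [11, 142, 173, 181]
  PtaVI (CTCCG, off=5): starts [23, 63, 71, 133, 187] → cuts [28, 68, 76, 138, 192]
  LmaIII (GGACTTT, off=0): starts [2, 44, 150, 164] → cuts [2, 44, 150, 164]
  NpsII (TTTT, off=3): starts [33, 39, 52, 53, 98, 99, 100, 101, 102, 103, 104, 105, 106, 107, 108, 109, 118] → cuts [36, 42, 55, 56, 101, 102, 103, 104, 105, 106, 107, 108, 109, 110, 111, 112, 121]

Pooled cuts: [2, 11, 28, 36, 42, 44, 55, 56, 68, 76, 101, 102, 103, 104, 105, 106, 107, 108, 109, 110, 111, 112, 121, 138, 142, 150, 164, 173, 181, 192]

Fragment lengths:
  2→11: 9 bp
  11→28: 17 bp
  28→36: 8 bp
  36→42: 6 bp
  42→44: 2 bp
  44→55: 11 bp
  55→56: 1 bp
  56→68: 12 bp
  68→76: 8 bp
  76→101: 25 bp
  101→102: 1 bp
  102→103: 1 bp
  103→104: 1 bp
  104→105: 1 bp
  105→106: 1 bp
  106→107: 1 bp
  107→108: 1 bp
  108→109: 1 bp
  109→110: 1 bp
  110→111: 1 bp
  111→112: 1 bp
  112→121: 9 bp
  121→138: 17 bp
  138→142: 4 bp
  142→150: 8 bp
  150→164: 14 bp
  164→173: 9 bp
  173→181: 8 bp
  181→192: 11 bp
  192→2 (wrap): 194-192+2 = 4 bp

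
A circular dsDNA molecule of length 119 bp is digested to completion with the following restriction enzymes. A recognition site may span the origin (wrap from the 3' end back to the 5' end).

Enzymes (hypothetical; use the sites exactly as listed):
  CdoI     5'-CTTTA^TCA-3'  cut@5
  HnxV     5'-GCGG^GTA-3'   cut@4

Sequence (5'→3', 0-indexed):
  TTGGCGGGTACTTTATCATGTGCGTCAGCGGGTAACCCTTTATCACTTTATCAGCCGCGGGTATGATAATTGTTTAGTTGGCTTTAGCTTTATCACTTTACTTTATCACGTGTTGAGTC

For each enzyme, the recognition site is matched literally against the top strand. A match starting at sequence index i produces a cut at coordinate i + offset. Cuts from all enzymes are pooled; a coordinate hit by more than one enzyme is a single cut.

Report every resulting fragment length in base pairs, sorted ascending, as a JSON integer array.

Site scan:
  CdoI (CTTTATCA, off=5): starts [10, 37, 45, 87, 100] → cuts [15, 42, 50, 92, 105]
  HnxV (GCGGGTA, off=4): starts [3, 27, 56] → cuts [7, 31, 60]

Pooled cuts: [7, 15, 31, 42, 50, 60, 92, 105]

Fragments:
  7→15: 8 bp
  15→31: 16 bp
  31→42: 11 bp
  42→50: 8 bp
  50→60: 10 bp
  60→92: 32 bp
  92→105: 13 bp
  105→7 (wrap): 119-105+7 = 21 bp

[8,8,10,11,13,16,21,32]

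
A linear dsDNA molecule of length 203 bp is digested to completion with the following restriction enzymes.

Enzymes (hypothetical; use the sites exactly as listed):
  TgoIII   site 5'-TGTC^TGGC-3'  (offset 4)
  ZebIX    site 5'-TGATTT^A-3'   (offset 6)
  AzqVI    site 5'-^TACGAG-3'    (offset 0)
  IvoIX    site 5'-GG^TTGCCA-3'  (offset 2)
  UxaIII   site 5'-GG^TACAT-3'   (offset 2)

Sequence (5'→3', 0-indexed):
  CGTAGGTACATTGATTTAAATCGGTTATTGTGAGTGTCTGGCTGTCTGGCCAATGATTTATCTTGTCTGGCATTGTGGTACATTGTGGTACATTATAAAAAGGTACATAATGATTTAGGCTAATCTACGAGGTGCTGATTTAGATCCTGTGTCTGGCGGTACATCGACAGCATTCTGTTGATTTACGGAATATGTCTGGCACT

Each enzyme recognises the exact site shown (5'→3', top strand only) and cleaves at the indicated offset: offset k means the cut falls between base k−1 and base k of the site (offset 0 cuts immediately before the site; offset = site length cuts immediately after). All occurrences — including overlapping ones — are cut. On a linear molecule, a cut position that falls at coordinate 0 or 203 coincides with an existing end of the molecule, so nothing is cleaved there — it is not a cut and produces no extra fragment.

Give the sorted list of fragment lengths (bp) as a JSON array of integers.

Scan for sites:
  TgoIII TGTCTGGC/4: at [34, 42, 63, 149, 192] ⇒ [38, 46, 67, 153, 196]
  ZebIX TGATTTA/6: at [11, 53, 110, 135, 178] ⇒ [17, 59, 116, 141, 184]
  AzqVI TACGAG/0: at [125] ⇒ [125]
  IvoIX (GGTTGCCA, off=2): no sites
  UxaIII GGTACAT/2: at [4, 76, 86, 101, 157] ⇒ [6, 78, 88, 103, 159]

All cut coordinates (distinct, sorted): [6, 17, 38, 46, 59, 67, 78, 88, 103, 116, 125, 141, 153, 159, 184, 196]

Fragment lengths:
  [0,6): 6 bp
  [6,17): 11 bp
  [17,38): 21 bp
  [38,46): 8 bp
  [46,59): 13 bp
  [59,67): 8 bp
  [67,78): 11 bp
  [78,88): 10 bp
  [88,103): 15 bp
  [103,116): 13 bp
  [116,125): 9 bp
  [125,141): 16 bp
  [141,153): 12 bp
  [153,159): 6 bp
  [159,184): 25 bp
  [184,196): 12 bp
  [196,203): 7 bp

[6,6,7,8,8,9,10,11,11,12,12,13,13,15,16,21,25]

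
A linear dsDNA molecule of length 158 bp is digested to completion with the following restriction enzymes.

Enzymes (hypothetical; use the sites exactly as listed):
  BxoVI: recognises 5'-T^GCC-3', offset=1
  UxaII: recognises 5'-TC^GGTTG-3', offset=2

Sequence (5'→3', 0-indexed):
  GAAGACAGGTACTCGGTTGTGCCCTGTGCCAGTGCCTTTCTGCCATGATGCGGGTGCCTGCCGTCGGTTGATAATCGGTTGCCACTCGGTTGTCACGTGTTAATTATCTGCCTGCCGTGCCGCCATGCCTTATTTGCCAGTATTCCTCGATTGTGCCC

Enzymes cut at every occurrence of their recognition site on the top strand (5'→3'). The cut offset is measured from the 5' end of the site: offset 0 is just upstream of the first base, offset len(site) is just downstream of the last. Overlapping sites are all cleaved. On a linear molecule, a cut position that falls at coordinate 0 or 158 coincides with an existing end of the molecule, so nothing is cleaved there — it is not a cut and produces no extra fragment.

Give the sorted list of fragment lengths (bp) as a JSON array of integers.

[4,4,4,4,5,6,6,6,7,7,8,8,9,11,14,14,19,22]

Per-enzyme occurrences:
  BxoVI TGCC/1: at [19, 26, 32, 40, 54, 58, 79, 108, 112, 117, 125, 134, 153] ⇒ [20, 27, 33, 41, 55, 59, 80, 109, 113, 118, 126, 135, 154]
  UxaII TCGGTTG/2: at [12, 63, 74, 85] ⇒ [14, 65, 76, 87]

All cut coordinates (distinct, sorted): [14, 20, 27, 33, 41, 55, 59, 65, 76, 80, 87, 109, 113, 118, 126, 135, 154]

Fragments:
  [0,14): 14 bp
  [14,20): 6 bp
  [20,27): 7 bp
  [27,33): 6 bp
  [33,41): 8 bp
  [41,55): 14 bp
  [55,59): 4 bp
  [59,65): 6 bp
  [65,76): 11 bp
  [76,80): 4 bp
  [80,87): 7 bp
  [87,109): 22 bp
  [109,113): 4 bp
  [113,118): 5 bp
  [118,126): 8 bp
  [126,135): 9 bp
  [135,154): 19 bp
  [154,158): 4 bp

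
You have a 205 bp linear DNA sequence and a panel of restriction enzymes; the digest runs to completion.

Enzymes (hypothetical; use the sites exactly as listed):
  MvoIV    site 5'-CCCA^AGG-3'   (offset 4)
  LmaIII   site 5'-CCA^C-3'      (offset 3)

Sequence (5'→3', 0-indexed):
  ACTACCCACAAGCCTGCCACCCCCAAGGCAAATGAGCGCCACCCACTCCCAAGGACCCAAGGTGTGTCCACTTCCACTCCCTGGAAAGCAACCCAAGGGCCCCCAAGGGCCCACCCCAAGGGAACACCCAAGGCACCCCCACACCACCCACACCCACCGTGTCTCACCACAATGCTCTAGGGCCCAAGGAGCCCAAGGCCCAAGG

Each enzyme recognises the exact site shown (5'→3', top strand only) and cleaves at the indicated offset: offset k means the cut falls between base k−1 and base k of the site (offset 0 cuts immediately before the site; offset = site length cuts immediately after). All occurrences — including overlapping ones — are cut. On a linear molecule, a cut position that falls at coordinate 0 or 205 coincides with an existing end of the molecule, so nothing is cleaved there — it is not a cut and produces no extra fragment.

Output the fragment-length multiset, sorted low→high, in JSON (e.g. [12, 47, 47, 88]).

Per-enzyme occurrences:
  MvoIV (CCCAAGG, off=4): starts [21, 47, 55, 91, 101, 114, 126, 182, 191, 198] → cuts [25, 51, 59, 95, 105, 118, 130, 186, 195, 202]
  LmaIII (CCAC, off=3): starts [5, 16, 38, 42, 67, 73, 110, 138, 143, 147, 153, 166] → cuts [8, 19, 41, 45, 70, 76, 113, 141, 146, 150, 156, 169]

Pooled cuts: [8, 19, 25, 41, 45, 51, 59, 70, 76, 95, 105, 113, 118, 130, 141, 146, 150, 156, 169, 186, 195, 202]

Fragment lengths:
  [0,8): 8 bp
  [8,19): 11 bp
  [19,25): 6 bp
  [25,41): 16 bp
  [41,45): 4 bp
  [45,51): 6 bp
  [51,59): 8 bp
  [59,70): 11 bp
  [70,76): 6 bp
  [76,95): 19 bp
  [95,105): 10 bp
  [105,113): 8 bp
  [113,118): 5 bp
  [118,130): 12 bp
  [130,141): 11 bp
  [141,146): 5 bp
  [146,150): 4 bp
  [150,156): 6 bp
  [156,169): 13 bp
  [169,186): 17 bp
  [186,195): 9 bp
  [195,202): 7 bp
  [202,205): 3 bp

[3,4,4,5,5,6,6,6,6,7,8,8,8,9,10,11,11,11,12,13,16,17,19]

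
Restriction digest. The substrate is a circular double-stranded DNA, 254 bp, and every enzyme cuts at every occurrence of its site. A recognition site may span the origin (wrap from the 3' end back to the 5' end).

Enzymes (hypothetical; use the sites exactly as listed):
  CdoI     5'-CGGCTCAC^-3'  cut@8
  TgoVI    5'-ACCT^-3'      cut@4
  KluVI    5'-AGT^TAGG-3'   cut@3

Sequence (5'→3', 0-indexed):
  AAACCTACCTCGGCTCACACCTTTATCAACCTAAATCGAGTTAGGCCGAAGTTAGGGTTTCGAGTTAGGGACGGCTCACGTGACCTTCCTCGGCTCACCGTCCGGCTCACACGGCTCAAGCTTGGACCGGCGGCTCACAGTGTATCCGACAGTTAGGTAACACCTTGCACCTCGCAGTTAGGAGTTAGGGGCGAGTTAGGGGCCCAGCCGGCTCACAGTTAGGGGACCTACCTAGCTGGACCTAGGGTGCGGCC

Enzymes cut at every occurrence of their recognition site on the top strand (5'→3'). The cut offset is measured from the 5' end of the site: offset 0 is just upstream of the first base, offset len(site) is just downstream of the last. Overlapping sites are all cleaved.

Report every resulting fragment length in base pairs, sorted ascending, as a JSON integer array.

[3,4,4,4,6,7,7,7,8,9,10,10,10,11,11,12,12,12,13,14,15,17,20,28]

Site scan:
  CdoI CGGCTCAC/8: at [10, 71, 90, 102, 130, 208] ⇒ [18, 79, 98, 110, 138, 216]
  TgoVI ACCT/4: at [2, 6, 18, 28, 82, 161, 168, 225, 229, 239] ⇒ [6, 10, 22, 32, 86, 165, 172, 229, 233, 243]
  KluVI AGTTAGG/3: at [38, 49, 62, 150, 175, 182, 193, 216] ⇒ [41, 52, 65, 153, 178, 185, 196, 219]

Pooled cuts: [6, 10, 18, 22, 32, 41, 52, 65, 79, 86, 98, 110, 138, 153, 165, 172, 178, 185, 196, 216, 219, 229, 233, 243]

Fragments:
  6→10: 4 bp
  10→18: 8 bp
  18→22: 4 bp
  22→32: 10 bp
  32→41: 9 bp
  41→52: 11 bp
  52→65: 13 bp
  65→79: 14 bp
  79→86: 7 bp
  86→98: 12 bp
  98→110: 12 bp
  110→138: 28 bp
  138→153: 15 bp
  153→165: 12 bp
  165→172: 7 bp
  172→178: 6 bp
  178→185: 7 bp
  185→196: 11 bp
  196→216: 20 bp
  216→219: 3 bp
  219→229: 10 bp
  229→233: 4 bp
  233→243: 10 bp
  243→6 (wrap): 254-243+6 = 17 bp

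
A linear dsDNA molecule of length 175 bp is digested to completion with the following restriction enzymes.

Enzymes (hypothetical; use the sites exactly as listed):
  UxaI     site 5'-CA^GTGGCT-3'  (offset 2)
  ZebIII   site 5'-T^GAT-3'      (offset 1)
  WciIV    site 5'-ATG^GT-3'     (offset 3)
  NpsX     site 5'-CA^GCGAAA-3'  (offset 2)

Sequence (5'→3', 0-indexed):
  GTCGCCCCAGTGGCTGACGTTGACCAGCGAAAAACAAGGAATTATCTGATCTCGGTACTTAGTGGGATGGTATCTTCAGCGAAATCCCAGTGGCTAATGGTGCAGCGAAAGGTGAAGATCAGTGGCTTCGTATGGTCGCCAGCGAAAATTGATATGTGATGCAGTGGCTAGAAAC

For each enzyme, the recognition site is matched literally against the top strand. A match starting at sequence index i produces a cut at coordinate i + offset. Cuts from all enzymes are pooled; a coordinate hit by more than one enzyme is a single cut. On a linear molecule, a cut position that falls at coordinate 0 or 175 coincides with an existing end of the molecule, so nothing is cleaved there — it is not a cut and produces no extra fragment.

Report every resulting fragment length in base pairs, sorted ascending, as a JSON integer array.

Site scan:
  UxaI CAGTGGCT/2: at [7, 87, 119, 161] ⇒ [9, 89, 121, 163]
  ZebIII TGAT/1: at [46, 149, 156] ⇒ [47, 150, 157]
  WciIV ATGGT/3: at [66, 96, 131] ⇒ [69, 99, 134]
  NpsX CAGCGAAA/2: at [24, 76, 102, 139] ⇒ [26, 78, 104, 141]

Pooled cuts: [9, 26, 47, 69, 78, 89, 99, 104, 121, 134, 141, 150, 157, 163]

Fragment lengths:
  [0,9): 9 bp
  [9,26): 17 bp
  [26,47): 21 bp
  [47,69): 22 bp
  [69,78): 9 bp
  [78,89): 11 bp
  [89,99): 10 bp
  [99,104): 5 bp
  [104,121): 17 bp
  [121,134): 13 bp
  [134,141): 7 bp
  [141,150): 9 bp
  [150,157): 7 bp
  [157,163): 6 bp
  [163,175): 12 bp

[5,6,7,7,9,9,9,10,11,12,13,17,17,21,22]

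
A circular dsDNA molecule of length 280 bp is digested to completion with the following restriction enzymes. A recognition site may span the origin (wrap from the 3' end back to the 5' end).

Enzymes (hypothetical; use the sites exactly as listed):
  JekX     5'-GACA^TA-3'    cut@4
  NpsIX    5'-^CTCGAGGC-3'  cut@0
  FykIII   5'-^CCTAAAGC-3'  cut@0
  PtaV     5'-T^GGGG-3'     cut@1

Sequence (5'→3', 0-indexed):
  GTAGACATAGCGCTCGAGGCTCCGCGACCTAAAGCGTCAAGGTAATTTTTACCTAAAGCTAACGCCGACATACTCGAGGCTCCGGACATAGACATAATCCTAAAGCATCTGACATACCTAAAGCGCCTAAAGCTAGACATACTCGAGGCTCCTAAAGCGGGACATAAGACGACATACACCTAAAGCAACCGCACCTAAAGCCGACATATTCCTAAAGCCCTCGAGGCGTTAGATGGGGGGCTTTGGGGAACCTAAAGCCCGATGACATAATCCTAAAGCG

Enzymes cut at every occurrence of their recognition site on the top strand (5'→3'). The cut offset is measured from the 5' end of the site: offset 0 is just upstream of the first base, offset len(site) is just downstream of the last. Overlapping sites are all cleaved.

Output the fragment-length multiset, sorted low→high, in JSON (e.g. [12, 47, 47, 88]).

[2,2,2,4,4,4,4,5,6,6,9,9,9,10,10,13,14,14,15,15,15,16,16,16,17,19,24]

Site scan:
  JekX (GACATA, off=4): starts [3, 66, 84, 90, 110, 135, 160, 170, 202, 263] → cuts [7, 70, 88, 94, 114, 139, 164, 174, 206, 267]
  NpsIX (CTCGAGGC, off=0): starts [12, 72, 141, 219] → cuts [12, 72, 141, 219]
  FykIII (CCTAAAGC, off=0): starts [27, 51, 98, 116, 125, 150, 178, 193, 210, 250, 271] → cuts [27, 51, 98, 116, 125, 150, 178, 193, 210, 250, 271]
  PtaV (TGGGG, off=1): starts [233, 243] → cuts [234, 244]

All cut coordinates (distinct, sorted): [7, 12, 27, 51, 70, 72, 88, 94, 98, 114, 116, 125, 139, 141, 150, 164, 174, 178, 193, 206, 210, 219, 234, 244, 250, 267, 271]

Fragment lengths:
  7→12: 5 bp
  12→27: 15 bp
  27→51: 24 bp
  51→70: 19 bp
  70→72: 2 bp
  72→88: 16 bp
  88→94: 6 bp
  94→98: 4 bp
  98→114: 16 bp
  114→116: 2 bp
  116→125: 9 bp
  125→139: 14 bp
  139→141: 2 bp
  141→150: 9 bp
  150→164: 14 bp
  164→174: 10 bp
  174→178: 4 bp
  178→193: 15 bp
  193→206: 13 bp
  206→210: 4 bp
  210→219: 9 bp
  219→234: 15 bp
  234→244: 10 bp
  244→250: 6 bp
  250→267: 17 bp
  267→271: 4 bp
  271→7 (wrap): 280-271+7 = 16 bp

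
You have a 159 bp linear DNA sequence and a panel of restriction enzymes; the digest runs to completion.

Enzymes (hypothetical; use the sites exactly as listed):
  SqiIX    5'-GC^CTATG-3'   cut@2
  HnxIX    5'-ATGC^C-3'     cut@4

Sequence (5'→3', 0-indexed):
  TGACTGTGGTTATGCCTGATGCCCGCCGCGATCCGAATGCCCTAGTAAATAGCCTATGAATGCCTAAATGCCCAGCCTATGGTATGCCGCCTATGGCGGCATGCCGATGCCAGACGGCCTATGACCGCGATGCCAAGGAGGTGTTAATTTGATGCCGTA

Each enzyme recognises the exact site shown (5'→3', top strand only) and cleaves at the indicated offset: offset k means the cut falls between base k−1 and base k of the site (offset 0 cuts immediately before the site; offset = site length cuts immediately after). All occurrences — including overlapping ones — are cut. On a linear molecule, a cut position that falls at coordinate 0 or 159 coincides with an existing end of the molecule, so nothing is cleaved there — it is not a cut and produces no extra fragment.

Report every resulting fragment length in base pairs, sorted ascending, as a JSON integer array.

Site scan:
  SqiIX (GCCTATG, off=2): starts [51, 74, 88, 116] → cuts [53, 76, 90, 118]
  HnxIX (ATGCC, off=4): starts [11, 18, 36, 59, 67, 83, 100, 106, 129, 151] → cuts [15, 22, 40, 63, 71, 87, 104, 110, 133, 155]

Pooled cuts: [15, 22, 40, 53, 63, 71, 76, 87, 90, 104, 110, 118, 133, 155]

Fragment lengths:
  [0,15): 15 bp
  [15,22): 7 bp
  [22,40): 18 bp
  [40,53): 13 bp
  [53,63): 10 bp
  [63,71): 8 bp
  [71,76): 5 bp
  [76,87): 11 bp
  [87,90): 3 bp
  [90,104): 14 bp
  [104,110): 6 bp
  [110,118): 8 bp
  [118,133): 15 bp
  [133,155): 22 bp
  [155,159): 4 bp

[3,4,5,6,7,8,8,10,11,13,14,15,15,18,22]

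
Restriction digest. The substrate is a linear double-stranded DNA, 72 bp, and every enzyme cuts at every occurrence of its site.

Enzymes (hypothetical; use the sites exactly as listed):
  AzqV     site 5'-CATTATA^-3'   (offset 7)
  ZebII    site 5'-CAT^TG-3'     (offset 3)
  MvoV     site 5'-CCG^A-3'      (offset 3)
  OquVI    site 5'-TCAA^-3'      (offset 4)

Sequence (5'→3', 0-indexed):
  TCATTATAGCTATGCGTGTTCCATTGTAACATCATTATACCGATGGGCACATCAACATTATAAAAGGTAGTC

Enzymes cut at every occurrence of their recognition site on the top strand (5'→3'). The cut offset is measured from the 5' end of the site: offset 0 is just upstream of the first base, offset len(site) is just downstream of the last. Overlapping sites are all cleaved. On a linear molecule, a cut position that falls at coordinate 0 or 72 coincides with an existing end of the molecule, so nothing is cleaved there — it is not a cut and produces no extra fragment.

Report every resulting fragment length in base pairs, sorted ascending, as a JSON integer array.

Site scan:
  AzqV CATTATA/7: at [1, 32, 55] ⇒ [8, 39, 62]
  ZebII CATTG/3: at [21] ⇒ [24]
  MvoV CCGA/3: at [39] ⇒ [42]
  OquVI TCAA/4: at [51] ⇒ [55]

Pooled cuts: [8, 24, 39, 42, 55, 62]

Fragments:
  [0,8): 8 bp
  [8,24): 16 bp
  [24,39): 15 bp
  [39,42): 3 bp
  [42,55): 13 bp
  [55,62): 7 bp
  [62,72): 10 bp

[3,7,8,10,13,15,16]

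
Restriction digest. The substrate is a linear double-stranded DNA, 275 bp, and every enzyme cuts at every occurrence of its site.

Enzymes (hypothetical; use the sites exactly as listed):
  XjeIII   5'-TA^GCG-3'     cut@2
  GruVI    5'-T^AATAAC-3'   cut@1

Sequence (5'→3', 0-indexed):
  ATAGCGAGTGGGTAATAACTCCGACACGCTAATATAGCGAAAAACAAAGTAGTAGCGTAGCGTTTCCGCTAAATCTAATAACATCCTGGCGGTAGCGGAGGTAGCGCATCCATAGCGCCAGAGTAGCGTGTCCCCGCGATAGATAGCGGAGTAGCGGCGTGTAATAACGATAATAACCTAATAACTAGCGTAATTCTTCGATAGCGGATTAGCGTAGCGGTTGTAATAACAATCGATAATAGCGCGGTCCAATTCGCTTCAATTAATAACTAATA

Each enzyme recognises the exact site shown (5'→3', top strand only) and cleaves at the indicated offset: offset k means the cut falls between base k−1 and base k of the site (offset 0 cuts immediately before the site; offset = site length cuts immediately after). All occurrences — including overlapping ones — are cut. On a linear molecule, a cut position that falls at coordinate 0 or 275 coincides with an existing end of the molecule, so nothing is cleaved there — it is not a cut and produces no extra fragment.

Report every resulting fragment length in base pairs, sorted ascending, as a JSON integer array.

[3,5,5,8,8,8,8,8,9,9,9,10,11,11,11,16,17,17,18,18,20,23,23]

Scan for sites:
  XjeIII (TAGCG, off=2): starts [1, 34, 52, 57, 92, 101, 112, 123, 143, 151, 185, 201, 209, 214, 239] → cuts [3, 36, 54, 59, 94, 103, 114, 125, 145, 153, 187, 203, 211, 216, 241]
  GruVI (TAATAAC, off=1): starts [12, 75, 161, 170, 178, 223, 263] → cuts [13, 76, 162, 171, 179, 224, 264]

Pooled cuts: [3, 13, 36, 54, 59, 76, 94, 103, 114, 125, 145, 153, 162, 171, 179, 187, 203, 211, 216, 224, 241, 264]

Fragment lengths:
  [0,3): 3 bp
  [3,13): 10 bp
  [13,36): 23 bp
  [36,54): 18 bp
  [54,59): 5 bp
  [59,76): 17 bp
  [76,94): 18 bp
  [94,103): 9 bp
  [103,114): 11 bp
  [114,125): 11 bp
  [125,145): 20 bp
  [145,153): 8 bp
  [153,162): 9 bp
  [162,171): 9 bp
  [171,179): 8 bp
  [179,187): 8 bp
  [187,203): 16 bp
  [203,211): 8 bp
  [211,216): 5 bp
  [216,224): 8 bp
  [224,241): 17 bp
  [241,264): 23 bp
  [264,275): 11 bp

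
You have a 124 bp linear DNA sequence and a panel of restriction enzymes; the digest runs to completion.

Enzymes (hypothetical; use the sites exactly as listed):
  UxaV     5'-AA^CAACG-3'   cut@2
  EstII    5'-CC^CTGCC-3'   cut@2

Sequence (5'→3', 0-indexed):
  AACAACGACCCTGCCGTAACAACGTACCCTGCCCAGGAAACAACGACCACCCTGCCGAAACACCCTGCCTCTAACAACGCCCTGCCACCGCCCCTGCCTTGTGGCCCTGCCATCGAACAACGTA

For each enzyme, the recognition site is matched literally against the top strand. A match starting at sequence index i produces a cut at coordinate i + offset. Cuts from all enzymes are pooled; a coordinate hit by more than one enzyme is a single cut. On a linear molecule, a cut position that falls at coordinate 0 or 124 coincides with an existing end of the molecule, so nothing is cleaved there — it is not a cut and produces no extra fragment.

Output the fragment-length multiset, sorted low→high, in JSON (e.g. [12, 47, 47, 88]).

Per-enzyme occurrences:
  UxaV (AACAACG, off=2): starts [0, 17, 38, 72, 115] → cuts [2, 19, 40, 74, 117]
  EstII (CCCTGCC, off=2): starts [8, 26, 49, 62, 79, 91, 104] → cuts [10, 28, 51, 64, 81, 93, 106]

Pooled cuts: [2, 10, 19, 28, 40, 51, 64, 74, 81, 93, 106, 117]

Fragments:
  [0,2): 2 bp
  [2,10): 8 bp
  [10,19): 9 bp
  [19,28): 9 bp
  [28,40): 12 bp
  [40,51): 11 bp
  [51,64): 13 bp
  [64,74): 10 bp
  [74,81): 7 bp
  [81,93): 12 bp
  [93,106): 13 bp
  [106,117): 11 bp
  [117,124): 7 bp

[2,7,7,8,9,9,10,11,11,12,12,13,13]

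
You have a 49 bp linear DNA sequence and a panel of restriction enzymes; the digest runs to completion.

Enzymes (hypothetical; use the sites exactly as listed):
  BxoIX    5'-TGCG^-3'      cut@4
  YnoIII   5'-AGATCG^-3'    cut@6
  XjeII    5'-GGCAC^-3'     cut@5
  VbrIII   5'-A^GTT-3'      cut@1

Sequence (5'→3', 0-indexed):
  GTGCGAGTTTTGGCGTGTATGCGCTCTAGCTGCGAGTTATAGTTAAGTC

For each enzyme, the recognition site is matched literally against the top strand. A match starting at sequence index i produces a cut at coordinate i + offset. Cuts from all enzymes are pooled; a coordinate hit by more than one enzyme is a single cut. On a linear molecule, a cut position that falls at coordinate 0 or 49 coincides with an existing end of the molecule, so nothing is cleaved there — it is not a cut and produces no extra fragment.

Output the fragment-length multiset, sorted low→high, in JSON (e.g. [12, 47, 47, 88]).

Per-enzyme occurrences:
  BxoIX (TGCG, off=4): starts [1, 19, 30] → cuts [5, 23, 34]
  YnoIII (AGATCG, off=6): no sites
  XjeII (GGCAC, off=5): no sites
  VbrIII (AGTT, off=1): starts [5, 34, 40] → cuts [6, 35, 41]

All cut coordinates (distinct, sorted): [5, 6, 23, 34, 35, 41]

Fragments:
  [0,5): 5 bp
  [5,6): 1 bp
  [6,23): 17 bp
  [23,34): 11 bp
  [34,35): 1 bp
  [35,41): 6 bp
  [41,49): 8 bp

[1,1,5,6,8,11,17]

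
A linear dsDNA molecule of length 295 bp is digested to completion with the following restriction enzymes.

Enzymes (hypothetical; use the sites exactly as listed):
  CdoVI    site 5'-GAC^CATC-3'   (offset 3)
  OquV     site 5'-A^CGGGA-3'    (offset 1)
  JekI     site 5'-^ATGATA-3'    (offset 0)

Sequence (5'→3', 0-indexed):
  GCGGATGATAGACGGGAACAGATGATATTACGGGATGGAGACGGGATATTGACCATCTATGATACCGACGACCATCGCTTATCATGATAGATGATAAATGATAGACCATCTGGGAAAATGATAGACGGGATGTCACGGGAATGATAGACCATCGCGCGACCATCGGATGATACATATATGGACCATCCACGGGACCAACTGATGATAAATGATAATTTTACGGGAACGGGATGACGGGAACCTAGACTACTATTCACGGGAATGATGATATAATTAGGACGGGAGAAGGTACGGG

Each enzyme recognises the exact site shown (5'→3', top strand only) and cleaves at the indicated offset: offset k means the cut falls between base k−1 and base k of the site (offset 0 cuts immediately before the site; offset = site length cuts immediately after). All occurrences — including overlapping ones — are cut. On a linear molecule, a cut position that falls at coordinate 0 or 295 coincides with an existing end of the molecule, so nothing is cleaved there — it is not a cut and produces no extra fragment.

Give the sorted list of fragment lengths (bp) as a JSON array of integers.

[4,5,5,6,6,6,7,7,7,8,8,8,8,9,9,9,9,10,11,11,11,11,12,12,12,14,15,16,17,22]

Site scan:
  CdoVI (GACCATC, off=3): starts [50, 69, 103, 146, 157, 180] → cuts [53, 72, 106, 149, 160, 183]
  OquV (ACGGGA, off=1): starts [11, 29, 40, 124, 134, 188, 219, 225, 233, 255, 278] → cuts [12, 30, 41, 125, 135, 189, 220, 226, 234, 256, 279]
  JekI (ATGATA, off=0): starts [4, 21, 58, 83, 90, 97, 117, 140, 166, 201, 208, 264] → cuts [4, 21, 58, 83, 90, 97, 117, 140, 166, 201, 208, 264]

Pooled cuts: [4, 12, 21, 30, 41, 53, 58, 72, 83, 90, 97, 106, 117, 125, 135, 140, 149, 160, 166, 183, 189, 201, 208, 220, 226, 234, 256, 264, 279]

Fragments:
  [0,4): 4 bp
  [4,12): 8 bp
  [12,21): 9 bp
  [21,30): 9 bp
  [30,41): 11 bp
  [41,53): 12 bp
  [53,58): 5 bp
  [58,72): 14 bp
  [72,83): 11 bp
  [83,90): 7 bp
  [90,97): 7 bp
  [97,106): 9 bp
  [106,117): 11 bp
  [117,125): 8 bp
  [125,135): 10 bp
  [135,140): 5 bp
  [140,149): 9 bp
  [149,160): 11 bp
  [160,166): 6 bp
  [166,183): 17 bp
  [183,189): 6 bp
  [189,201): 12 bp
  [201,208): 7 bp
  [208,220): 12 bp
  [220,226): 6 bp
  [226,234): 8 bp
  [234,256): 22 bp
  [256,264): 8 bp
  [264,279): 15 bp
  [279,295): 16 bp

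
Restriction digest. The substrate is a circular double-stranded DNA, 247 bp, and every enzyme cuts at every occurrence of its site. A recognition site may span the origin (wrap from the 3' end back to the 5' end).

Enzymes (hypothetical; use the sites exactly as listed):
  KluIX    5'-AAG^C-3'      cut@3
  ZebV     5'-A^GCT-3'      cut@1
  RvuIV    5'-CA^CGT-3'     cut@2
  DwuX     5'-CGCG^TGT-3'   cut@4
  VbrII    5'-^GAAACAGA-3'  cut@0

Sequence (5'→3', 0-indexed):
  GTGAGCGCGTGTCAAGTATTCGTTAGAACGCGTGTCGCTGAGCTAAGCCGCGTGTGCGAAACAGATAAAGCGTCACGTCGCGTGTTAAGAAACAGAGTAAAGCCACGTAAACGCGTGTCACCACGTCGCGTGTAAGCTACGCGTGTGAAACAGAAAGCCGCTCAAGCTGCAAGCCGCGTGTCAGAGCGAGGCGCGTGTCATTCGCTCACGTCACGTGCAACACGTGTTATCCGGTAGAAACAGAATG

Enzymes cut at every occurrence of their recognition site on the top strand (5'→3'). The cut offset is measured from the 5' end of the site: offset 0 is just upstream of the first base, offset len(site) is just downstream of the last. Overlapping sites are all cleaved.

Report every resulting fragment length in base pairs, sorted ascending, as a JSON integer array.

[1,1,3,3,5,5,5,5,5,5,6,6,7,7,7,7,8,8,9,9,10,11,13,13,14,14,17,20,23]

Site scan:
  KluIX AAGC/3: at [44, 67, 99, 133, 154, 163, 170] ⇒ [47, 70, 102, 136, 157, 166, 173]
  ZebV AGCT/1: at [40, 134, 164] ⇒ [41, 135, 165]
  RvuIV CACGT/2: at [73, 103, 121, 206, 211, 220] ⇒ [75, 105, 123, 208, 213, 222]
  DwuX CGCGTGT/4: at [5, 28, 48, 78, 111, 126, 139, 174, 191] ⇒ [9, 32, 52, 82, 115, 130, 143, 178, 195]
  VbrII GAAACAGA/0: at [57, 88, 146, 236] ⇒ [57, 88, 146, 236]

All cut coordinates (distinct, sorted): [9, 32, 41, 47, 52, 57, 70, 75, 82, 88, 102, 105, 115, 123, 130, 135, 136, 143, 146, 157, 165, 166, 173, 178, 195, 208, 213, 222, 236]

Fragments:
  9→32: 23 bp
  32→41: 9 bp
  41→47: 6 bp
  47→52: 5 bp
  52→57: 5 bp
  57→70: 13 bp
  70→75: 5 bp
  75→82: 7 bp
  82→88: 6 bp
  88→102: 14 bp
  102→105: 3 bp
  105→115: 10 bp
  115→123: 8 bp
  123→130: 7 bp
  130→135: 5 bp
  135→136: 1 bp
  136→143: 7 bp
  143→146: 3 bp
  146→157: 11 bp
  157→165: 8 bp
  165→166: 1 bp
  166→173: 7 bp
  173→178: 5 bp
  178→195: 17 bp
  195→208: 13 bp
  208→213: 5 bp
  213→222: 9 bp
  222→236: 14 bp
  236→9 (wrap): 247-236+9 = 20 bp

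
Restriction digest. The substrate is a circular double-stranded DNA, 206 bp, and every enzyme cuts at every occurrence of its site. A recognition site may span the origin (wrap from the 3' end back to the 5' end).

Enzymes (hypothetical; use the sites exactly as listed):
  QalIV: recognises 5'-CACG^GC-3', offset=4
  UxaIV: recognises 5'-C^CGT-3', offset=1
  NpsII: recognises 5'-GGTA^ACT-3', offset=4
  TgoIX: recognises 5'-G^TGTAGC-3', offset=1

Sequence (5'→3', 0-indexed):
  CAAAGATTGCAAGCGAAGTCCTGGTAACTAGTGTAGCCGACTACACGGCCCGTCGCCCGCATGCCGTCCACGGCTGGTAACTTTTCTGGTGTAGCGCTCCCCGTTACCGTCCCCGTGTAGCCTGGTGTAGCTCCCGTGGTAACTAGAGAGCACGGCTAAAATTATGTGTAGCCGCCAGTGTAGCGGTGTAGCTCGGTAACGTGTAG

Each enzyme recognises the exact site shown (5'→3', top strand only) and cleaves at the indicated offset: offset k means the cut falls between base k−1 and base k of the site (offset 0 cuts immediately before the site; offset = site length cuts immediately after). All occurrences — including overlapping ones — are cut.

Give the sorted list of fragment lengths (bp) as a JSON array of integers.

[2,3,5,6,6,7,7,8,8,9,10,10,12,12,12,13,14,15,16,31]

Per-enzyme occurrences:
  QalIV CACGGC/4: at [43, 68, 150] ⇒ [47, 72, 154]
  UxaIV CCGT/1: at [49, 63, 100, 106, 112, 133] ⇒ [50, 64, 101, 107, 113, 134]
  NpsII GGTAACT/4: at [22, 75, 137] ⇒ [26, 79, 141]
  TgoIX GTGTAGC/1: at [30, 88, 114, 124, 165, 177, 185, 200] ⇒ [31, 89, 115, 125, 166, 178, 186, 201]

All cut coordinates (distinct, sorted): [26, 31, 47, 50, 64, 72, 79, 89, 101, 107, 113, 115, 125, 134, 141, 154, 166, 178, 186, 201]

Fragment lengths:
  26→31: 5 bp
  31→47: 16 bp
  47→50: 3 bp
  50→64: 14 bp
  64→72: 8 bp
  72→79: 7 bp
  79→89: 10 bp
  89→101: 12 bp
  101→107: 6 bp
  107→113: 6 bp
  113→115: 2 bp
  115→125: 10 bp
  125→134: 9 bp
  134→141: 7 bp
  141→154: 13 bp
  154→166: 12 bp
  166→178: 12 bp
  178→186: 8 bp
  186→201: 15 bp
  201→26 (wrap): 206-201+26 = 31 bp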